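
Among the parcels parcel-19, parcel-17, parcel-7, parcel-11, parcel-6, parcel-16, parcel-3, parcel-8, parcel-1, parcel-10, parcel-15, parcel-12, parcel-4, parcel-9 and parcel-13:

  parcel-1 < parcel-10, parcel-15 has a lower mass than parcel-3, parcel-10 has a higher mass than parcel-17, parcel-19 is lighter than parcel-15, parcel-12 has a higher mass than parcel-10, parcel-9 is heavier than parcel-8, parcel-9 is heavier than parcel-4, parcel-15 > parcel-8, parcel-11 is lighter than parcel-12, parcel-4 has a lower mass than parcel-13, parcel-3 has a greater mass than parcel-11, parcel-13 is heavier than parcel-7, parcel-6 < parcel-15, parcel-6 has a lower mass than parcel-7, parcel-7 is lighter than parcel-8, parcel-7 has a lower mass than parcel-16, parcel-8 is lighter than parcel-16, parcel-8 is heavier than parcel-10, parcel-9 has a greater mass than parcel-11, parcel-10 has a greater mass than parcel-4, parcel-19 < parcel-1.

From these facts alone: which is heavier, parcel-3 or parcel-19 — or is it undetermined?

Link the given pairs in sequence: parcel-19 < parcel-1; parcel-1 < parcel-10; parcel-10 < parcel-8; parcel-8 < parcel-15; parcel-15 < parcel-3.
Together: parcel-19 < parcel-1 < parcel-10 < parcel-8 < parcel-15 < parcel-3.
So parcel-3 is heavier.

parcel-3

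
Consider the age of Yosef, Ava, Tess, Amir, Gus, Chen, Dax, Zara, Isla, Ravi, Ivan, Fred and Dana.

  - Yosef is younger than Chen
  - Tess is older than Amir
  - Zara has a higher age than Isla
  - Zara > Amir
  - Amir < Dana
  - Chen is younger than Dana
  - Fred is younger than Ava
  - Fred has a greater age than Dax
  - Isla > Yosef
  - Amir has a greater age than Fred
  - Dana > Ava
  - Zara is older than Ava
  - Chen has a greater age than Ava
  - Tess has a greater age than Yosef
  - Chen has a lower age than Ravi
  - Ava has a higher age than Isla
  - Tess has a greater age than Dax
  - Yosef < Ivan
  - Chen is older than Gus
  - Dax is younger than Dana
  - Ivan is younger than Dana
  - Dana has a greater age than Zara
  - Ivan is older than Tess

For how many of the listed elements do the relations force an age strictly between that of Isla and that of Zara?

1

The relations place Isla below Zara. An element lies strictly between them when it is forced above Isla and also forced below Zara.
Above Isla: {Ava, Chen, Ravi, Dana}. Below Zara: {Dax, Yosef, Fred, Ava, Amir}.
Intersection: {Ava} — 1.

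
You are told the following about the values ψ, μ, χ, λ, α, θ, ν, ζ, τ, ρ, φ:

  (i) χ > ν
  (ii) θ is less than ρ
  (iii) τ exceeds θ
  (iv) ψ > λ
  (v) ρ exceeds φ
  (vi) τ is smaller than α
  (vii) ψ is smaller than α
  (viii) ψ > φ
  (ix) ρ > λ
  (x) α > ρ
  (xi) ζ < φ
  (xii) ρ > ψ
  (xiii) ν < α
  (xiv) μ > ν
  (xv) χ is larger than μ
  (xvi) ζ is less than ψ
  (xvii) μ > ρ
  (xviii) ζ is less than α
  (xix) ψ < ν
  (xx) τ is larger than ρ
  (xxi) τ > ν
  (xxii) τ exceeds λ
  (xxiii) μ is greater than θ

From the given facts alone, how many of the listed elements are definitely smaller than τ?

7

From τ the given relations immediately reach λ, ν, θ, ρ.
From those, φ, ψ — 6 in total.
From those, ζ — 7 in total.
No other element is forced below τ by the given relations, so the count is 7.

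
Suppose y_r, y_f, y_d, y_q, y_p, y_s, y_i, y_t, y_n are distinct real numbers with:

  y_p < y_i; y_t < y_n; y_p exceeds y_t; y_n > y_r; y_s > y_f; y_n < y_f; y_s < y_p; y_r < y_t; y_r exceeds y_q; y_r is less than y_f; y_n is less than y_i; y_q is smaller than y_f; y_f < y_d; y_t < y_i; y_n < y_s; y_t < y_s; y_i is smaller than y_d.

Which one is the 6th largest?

The consecutive relations fix a unique order: y_q < y_r < y_t < y_n < y_f < y_s < y_p < y_i < y_d.
The 6th largest is y_n.

y_n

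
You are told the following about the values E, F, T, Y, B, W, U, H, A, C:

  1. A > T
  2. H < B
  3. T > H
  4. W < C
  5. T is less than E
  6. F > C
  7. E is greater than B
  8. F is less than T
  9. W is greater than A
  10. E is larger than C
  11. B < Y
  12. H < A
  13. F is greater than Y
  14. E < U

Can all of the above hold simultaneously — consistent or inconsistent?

Chaining the given relations yields F < T < A < W < C, so F < C. But one relation states C < F. These cannot both hold.

inconsistent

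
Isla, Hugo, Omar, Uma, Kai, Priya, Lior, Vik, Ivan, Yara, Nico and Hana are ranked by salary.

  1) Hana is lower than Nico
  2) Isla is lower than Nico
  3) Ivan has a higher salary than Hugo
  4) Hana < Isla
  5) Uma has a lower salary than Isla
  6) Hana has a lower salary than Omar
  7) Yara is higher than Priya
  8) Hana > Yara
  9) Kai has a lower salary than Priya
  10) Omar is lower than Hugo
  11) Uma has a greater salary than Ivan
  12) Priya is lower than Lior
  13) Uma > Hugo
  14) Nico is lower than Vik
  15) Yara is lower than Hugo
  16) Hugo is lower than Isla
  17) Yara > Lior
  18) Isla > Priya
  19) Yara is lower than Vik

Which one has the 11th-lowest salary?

Nico

Chaining the given pairs: Kai < Priya < Lior < Yara < Hana < Omar < Hugo < Ivan < Uma < Isla < Nico < Vik.
Counting 11 from the smallest end gives Nico.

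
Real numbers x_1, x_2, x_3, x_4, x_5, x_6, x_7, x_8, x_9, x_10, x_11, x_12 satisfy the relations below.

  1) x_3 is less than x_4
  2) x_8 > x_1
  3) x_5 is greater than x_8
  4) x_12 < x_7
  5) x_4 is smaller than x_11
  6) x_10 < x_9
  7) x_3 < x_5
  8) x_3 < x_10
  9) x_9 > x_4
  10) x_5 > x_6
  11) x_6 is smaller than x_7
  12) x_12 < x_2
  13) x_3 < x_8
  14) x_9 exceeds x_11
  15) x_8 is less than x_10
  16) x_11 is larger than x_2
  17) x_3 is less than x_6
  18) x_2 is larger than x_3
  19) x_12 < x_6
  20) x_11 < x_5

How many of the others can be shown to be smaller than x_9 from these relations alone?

8

Directly below x_9: x_4, x_10, x_11.
One step further: x_3, x_2, x_8 (6 so far).
One step further: x_12, x_1 (8 so far).
No other element is forced below x_9 by the given relations, so the count is 8.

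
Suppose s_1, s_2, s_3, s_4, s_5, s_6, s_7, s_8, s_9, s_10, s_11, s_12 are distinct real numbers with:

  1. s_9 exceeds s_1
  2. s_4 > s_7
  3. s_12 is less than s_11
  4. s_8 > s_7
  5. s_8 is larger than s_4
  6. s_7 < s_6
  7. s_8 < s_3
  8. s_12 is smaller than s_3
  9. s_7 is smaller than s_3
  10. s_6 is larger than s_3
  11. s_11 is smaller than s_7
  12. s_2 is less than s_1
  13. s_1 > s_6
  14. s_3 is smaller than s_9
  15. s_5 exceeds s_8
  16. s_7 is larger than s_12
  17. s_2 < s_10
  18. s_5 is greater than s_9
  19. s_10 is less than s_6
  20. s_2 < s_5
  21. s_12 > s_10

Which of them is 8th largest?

s_7

The consecutive relations fix a unique order: s_2 < s_10 < s_12 < s_11 < s_7 < s_4 < s_8 < s_3 < s_6 < s_1 < s_9 < s_5.
The 8th largest is s_7.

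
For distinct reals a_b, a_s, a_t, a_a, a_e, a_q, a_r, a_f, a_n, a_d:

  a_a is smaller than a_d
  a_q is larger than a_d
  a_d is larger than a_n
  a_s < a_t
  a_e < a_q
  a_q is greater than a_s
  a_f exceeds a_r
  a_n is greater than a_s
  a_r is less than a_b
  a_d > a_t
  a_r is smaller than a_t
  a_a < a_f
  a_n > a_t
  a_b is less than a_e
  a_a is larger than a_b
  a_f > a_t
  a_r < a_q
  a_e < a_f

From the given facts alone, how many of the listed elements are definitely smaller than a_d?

From a_d the given relations immediately reach a_t, a_n, a_a.
From those, a_s, a_r, a_b — 6 in total.
Nothing else is reachable below a_d; 6 in all.

6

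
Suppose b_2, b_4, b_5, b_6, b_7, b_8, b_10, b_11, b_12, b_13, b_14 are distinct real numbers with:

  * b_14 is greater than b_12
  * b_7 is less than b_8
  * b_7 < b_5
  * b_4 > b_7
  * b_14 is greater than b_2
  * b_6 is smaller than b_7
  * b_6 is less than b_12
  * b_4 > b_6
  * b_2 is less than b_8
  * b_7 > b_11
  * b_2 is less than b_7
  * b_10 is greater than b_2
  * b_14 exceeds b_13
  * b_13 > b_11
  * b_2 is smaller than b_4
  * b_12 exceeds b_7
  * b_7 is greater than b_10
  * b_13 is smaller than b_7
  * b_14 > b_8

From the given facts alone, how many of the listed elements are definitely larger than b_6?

6

Directly above b_6: b_7, b_4, b_12.
One step further: b_8, b_5, b_14 (6 so far).
Nothing else is reachable above b_6; 6 in all.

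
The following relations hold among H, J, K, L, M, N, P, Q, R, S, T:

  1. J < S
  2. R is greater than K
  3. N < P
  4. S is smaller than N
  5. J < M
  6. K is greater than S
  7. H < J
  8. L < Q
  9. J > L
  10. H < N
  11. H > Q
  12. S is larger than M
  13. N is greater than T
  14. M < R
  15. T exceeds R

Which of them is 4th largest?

The consecutive relations fix a unique order: L < Q < H < J < M < S < K < R < T < N < P.
The 4th largest is R.

R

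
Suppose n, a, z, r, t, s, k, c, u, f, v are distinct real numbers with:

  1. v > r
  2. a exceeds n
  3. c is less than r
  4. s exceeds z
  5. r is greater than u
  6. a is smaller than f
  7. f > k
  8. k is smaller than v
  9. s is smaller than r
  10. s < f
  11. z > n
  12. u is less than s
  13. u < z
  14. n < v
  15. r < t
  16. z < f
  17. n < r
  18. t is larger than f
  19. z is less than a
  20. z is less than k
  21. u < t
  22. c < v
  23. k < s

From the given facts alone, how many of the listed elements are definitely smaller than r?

6

The elements the relations force below r are u, n, z, k, c, s — no chain reaches any other.
That is 6.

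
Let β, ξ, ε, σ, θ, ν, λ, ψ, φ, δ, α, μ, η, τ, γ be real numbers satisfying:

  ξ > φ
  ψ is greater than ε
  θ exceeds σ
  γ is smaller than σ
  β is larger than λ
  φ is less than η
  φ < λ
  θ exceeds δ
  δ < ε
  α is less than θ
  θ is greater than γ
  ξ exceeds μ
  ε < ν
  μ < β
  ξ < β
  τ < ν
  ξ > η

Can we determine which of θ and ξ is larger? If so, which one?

undetermined

Following every chain through ξ: above ξ we get β; below ξ we get φ, η, μ.
θ is not reached, and no chain runs the other way from θ to ξ.
So the given relations leave the order of ξ and θ undetermined.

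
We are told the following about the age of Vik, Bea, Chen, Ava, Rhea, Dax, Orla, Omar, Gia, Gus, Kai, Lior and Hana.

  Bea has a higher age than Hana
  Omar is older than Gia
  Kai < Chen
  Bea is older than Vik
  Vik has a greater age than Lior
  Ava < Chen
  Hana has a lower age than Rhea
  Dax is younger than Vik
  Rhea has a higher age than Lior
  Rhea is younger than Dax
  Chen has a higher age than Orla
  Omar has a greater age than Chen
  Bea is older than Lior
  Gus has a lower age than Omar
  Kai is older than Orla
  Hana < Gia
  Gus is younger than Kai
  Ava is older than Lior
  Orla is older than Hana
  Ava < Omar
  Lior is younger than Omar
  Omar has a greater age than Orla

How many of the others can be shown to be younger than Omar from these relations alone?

Directly below Omar: Gus, Lior, Orla, Ava, Gia, Chen.
One step further: Hana, Kai (8 so far).
No other element is forced below Omar by the given relations, so the count is 8.

8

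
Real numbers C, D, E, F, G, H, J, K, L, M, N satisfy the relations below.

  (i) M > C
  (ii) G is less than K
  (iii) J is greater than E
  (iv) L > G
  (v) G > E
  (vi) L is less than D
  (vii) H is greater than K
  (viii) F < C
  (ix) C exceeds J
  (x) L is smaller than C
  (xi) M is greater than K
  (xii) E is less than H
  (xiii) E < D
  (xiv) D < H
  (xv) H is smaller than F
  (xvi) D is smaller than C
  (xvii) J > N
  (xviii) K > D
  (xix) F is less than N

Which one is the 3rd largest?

Chaining the given pairs: E < G < L < D < K < H < F < N < J < C < M.
Counting 3 from the largest end gives J.

J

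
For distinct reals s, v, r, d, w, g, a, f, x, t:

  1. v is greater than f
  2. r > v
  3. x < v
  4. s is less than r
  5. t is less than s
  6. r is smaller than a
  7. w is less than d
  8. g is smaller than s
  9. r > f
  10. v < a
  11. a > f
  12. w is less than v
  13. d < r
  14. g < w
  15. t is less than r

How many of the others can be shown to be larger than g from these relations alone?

Directly above g: w, s.
One step further: v, d, r (5 so far).
One step further: a (6 so far).
No other element is forced above g by the given relations, so the count is 6.

6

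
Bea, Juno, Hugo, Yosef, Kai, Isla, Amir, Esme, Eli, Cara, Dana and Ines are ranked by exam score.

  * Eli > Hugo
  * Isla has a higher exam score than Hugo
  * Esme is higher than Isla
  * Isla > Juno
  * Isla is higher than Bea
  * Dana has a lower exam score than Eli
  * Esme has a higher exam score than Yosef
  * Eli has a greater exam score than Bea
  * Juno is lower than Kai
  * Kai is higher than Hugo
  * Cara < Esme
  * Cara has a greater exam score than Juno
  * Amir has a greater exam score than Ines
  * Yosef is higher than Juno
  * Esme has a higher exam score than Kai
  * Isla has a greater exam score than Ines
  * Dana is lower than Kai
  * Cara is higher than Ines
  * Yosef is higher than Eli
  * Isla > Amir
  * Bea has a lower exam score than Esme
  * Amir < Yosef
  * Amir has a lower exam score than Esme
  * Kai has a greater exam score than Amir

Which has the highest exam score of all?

Chaining downward from Esme: directly below it, Bea, Cara, Amir, Yosef, Kai, Isla; then Ines, Hugo, Dana, Juno, Eli.
That covers every other element, and nothing is given above Esme, so Esme is the highest exam score.

Esme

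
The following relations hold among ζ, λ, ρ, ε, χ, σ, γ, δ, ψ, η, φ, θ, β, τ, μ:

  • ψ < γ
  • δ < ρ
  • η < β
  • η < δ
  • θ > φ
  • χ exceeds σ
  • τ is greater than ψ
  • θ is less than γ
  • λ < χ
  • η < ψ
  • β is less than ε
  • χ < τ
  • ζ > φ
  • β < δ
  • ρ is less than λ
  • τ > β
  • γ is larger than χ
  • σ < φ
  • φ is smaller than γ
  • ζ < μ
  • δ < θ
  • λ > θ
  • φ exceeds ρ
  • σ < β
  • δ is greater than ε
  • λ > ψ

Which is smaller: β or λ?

The relevant relations are β < ε; ε < δ; δ < ρ; ρ < φ; φ < θ; θ < λ.
Together: β < ε < δ < ρ < φ < θ < λ.
So β < λ; β is the smaller of the two.

β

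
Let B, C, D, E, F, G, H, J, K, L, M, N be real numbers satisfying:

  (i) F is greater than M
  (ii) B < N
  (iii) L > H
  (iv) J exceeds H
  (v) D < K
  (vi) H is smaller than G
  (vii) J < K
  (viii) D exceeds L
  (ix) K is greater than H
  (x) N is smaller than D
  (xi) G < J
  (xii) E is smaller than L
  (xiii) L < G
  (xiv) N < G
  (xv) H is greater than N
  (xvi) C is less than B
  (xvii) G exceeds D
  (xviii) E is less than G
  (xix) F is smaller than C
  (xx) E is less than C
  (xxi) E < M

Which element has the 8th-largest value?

B

Piecing the relations together gives one ordering: E < M < F < C < B < N < H < L < D < G < J < K.
The 8th largest is B.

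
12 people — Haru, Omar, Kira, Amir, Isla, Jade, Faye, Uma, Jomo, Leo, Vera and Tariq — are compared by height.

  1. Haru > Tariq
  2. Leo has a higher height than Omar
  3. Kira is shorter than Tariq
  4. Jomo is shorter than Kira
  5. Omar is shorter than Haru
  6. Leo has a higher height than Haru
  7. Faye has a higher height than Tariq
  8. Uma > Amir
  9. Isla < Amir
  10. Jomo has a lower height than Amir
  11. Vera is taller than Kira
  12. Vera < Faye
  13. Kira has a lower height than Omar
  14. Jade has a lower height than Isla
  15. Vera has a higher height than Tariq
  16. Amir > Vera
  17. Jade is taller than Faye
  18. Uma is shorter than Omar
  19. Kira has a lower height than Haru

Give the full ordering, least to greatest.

The consecutive links are each given: Jomo < Kira; Kira < Tariq; Tariq < Vera; Vera < Faye; Faye < Jade; Jade < Isla; Isla < Amir; Amir < Uma; Uma < Omar; Omar < Haru; Haru < Leo.

Jomo < Kira < Tariq < Vera < Faye < Jade < Isla < Amir < Uma < Omar < Haru < Leo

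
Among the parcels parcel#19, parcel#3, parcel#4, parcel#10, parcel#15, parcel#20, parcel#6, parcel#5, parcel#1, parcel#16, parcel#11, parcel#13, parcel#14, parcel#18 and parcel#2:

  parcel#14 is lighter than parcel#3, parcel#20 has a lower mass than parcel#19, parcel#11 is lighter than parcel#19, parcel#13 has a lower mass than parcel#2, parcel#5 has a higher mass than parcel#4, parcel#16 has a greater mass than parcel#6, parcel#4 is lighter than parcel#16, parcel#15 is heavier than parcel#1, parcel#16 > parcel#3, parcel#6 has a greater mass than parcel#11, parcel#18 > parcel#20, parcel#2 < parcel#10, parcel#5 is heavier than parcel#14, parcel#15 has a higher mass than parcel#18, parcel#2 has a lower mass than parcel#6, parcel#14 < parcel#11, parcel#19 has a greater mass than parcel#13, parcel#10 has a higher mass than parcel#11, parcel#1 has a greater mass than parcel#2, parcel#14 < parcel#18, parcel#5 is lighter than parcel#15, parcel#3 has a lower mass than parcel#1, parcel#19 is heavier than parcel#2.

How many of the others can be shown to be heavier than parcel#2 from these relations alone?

6

From parcel#2 the given relations immediately reach parcel#1, parcel#6, parcel#10, parcel#19.
From those, parcel#16, parcel#15 — 6 in total.
No other element is forced above parcel#2 by the given relations, so the count is 6.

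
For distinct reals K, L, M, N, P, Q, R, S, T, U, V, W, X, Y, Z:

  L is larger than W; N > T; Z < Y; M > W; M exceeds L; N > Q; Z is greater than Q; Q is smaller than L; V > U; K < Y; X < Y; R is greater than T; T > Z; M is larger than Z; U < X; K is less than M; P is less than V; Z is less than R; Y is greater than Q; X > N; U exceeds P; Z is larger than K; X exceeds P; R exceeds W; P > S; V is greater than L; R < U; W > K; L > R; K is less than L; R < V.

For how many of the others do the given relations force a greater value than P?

4

The elements the relations force above P are U, X, Y, V — no chain reaches any other.
That is 4.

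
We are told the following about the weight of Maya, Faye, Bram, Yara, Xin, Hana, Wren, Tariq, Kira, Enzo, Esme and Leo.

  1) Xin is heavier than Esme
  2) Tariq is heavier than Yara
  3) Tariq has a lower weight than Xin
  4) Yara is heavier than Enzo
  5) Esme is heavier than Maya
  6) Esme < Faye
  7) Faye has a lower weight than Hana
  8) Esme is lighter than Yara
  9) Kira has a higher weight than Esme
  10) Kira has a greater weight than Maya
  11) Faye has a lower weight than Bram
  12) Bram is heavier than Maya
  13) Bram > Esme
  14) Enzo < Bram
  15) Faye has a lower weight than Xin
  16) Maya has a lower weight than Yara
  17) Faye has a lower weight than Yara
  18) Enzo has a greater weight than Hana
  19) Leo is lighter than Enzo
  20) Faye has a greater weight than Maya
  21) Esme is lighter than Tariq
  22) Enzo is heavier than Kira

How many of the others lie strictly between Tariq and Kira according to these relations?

The relations place Kira below Tariq. An element lies strictly between them when it is forced above Kira and also forced below Tariq.
Above Kira: {Enzo, Bram, Yara, Xin}. Below Tariq: {Maya, Esme, Faye, Hana, Leo, Enzo, Yara}.
Intersection: {Enzo, Yara} — 2.

2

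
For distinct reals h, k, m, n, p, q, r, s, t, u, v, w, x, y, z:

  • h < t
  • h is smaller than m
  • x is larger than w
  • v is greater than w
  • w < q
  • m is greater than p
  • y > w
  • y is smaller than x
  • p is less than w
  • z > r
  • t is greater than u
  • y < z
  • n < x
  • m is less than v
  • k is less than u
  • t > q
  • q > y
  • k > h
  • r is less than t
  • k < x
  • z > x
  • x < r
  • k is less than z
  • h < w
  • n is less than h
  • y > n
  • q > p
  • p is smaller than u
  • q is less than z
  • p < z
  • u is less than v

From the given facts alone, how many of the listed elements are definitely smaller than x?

The elements the relations force below x are n, h, p, k, w, y — no chain reaches any other.
That is 6.

6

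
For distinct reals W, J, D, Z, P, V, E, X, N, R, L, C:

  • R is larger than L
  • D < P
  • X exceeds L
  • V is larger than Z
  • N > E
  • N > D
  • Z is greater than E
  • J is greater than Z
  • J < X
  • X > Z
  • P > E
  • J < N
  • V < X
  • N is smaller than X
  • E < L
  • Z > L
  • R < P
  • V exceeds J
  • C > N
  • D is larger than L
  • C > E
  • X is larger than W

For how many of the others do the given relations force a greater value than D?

From D the given relations immediately reach N, P.
From those, X, C — 4 in total.
Nothing else is reachable above D; 4 in all.

4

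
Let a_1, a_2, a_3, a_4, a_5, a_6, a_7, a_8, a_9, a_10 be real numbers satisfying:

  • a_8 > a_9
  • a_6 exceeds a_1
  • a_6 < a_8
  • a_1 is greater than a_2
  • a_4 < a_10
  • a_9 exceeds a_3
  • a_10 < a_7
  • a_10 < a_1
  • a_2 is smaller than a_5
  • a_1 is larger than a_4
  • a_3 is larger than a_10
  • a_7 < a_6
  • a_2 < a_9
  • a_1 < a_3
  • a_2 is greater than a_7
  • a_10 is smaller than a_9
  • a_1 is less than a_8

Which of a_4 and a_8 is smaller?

Chaining the given relations: a_4 < a_10 < a_7 < a_2 < a_1 < a_3 < a_9 < a_8.
So a_4 < a_8; a_4 is the smaller of the two.

a_4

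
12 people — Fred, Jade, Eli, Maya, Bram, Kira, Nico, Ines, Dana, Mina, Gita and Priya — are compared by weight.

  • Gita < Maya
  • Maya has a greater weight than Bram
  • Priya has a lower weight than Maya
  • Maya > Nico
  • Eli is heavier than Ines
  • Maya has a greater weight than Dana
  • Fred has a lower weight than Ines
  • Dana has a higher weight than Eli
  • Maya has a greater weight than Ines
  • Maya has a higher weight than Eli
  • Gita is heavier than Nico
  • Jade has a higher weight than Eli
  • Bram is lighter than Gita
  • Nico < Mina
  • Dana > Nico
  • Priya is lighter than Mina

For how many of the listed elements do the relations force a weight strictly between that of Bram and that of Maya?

Chaining upward from Bram reaches: Gita.
Chaining downward from Maya reaches: Priya, Nico, Gita, Fred, Ines, Eli, Dana.
Strictly between Bram and Maya are those in both lists: Gita — 1 element.

1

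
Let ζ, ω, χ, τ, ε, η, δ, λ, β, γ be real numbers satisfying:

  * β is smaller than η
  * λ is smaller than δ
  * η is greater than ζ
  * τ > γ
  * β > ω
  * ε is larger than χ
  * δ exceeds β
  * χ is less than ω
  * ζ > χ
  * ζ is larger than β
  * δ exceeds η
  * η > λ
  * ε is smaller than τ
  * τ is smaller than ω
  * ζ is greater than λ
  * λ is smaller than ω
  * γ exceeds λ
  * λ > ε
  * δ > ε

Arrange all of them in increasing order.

The consecutive links are each given: χ < ε; ε < λ; λ < γ; γ < τ; τ < ω; ω < β; β < ζ; ζ < η; η < δ.

χ < ε < λ < γ < τ < ω < β < ζ < η < δ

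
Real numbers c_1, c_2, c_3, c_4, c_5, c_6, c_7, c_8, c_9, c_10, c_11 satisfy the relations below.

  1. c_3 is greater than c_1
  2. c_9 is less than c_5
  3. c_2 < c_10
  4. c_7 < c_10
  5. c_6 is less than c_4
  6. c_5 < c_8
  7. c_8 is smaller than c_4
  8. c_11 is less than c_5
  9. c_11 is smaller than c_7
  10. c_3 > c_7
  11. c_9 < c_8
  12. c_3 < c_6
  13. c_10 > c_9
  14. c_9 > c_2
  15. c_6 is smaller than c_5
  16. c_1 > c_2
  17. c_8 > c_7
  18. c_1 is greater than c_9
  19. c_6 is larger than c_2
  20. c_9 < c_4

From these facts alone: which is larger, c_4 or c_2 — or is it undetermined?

c_4

c_2 < c_9 and c_9 < c_1 give c_2 < c_1.
With c_1 < c_3: c_2 < c_9 < c_1 < c_3.
With c_3 < c_6: c_2 < c_9 < c_1 < c_3 < c_6.
Then c_6 < c_5 extends the chain to c_5.
Then c_5 < c_8 extends the chain to c_8.
With c_8 < c_4: c_2 < c_9 < c_1 < c_3 < c_6 < c_5 < c_8 < c_4.
So c_4 is larger.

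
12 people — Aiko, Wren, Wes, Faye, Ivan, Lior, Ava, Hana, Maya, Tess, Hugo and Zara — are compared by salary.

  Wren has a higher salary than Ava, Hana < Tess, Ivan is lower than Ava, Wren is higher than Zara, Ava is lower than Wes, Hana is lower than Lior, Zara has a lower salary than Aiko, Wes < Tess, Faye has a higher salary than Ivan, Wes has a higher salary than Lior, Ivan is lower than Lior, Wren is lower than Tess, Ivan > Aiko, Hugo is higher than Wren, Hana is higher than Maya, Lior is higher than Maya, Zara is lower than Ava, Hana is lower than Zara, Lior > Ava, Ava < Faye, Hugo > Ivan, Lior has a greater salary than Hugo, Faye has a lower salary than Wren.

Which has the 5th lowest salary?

Ivan

Piecing the relations together gives one ordering: Maya < Hana < Zara < Aiko < Ivan < Ava < Faye < Wren < Hugo < Lior < Wes < Tess.
Counting 5 from the smallest end gives Ivan.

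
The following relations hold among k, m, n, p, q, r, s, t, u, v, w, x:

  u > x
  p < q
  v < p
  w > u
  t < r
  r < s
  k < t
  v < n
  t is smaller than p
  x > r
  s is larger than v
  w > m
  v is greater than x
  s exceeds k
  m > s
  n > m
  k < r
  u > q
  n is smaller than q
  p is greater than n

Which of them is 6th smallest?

Piecing the relations together gives one ordering: k < t < r < x < v < s < m < n < p < q < u < w.
The 6th smallest is s.

s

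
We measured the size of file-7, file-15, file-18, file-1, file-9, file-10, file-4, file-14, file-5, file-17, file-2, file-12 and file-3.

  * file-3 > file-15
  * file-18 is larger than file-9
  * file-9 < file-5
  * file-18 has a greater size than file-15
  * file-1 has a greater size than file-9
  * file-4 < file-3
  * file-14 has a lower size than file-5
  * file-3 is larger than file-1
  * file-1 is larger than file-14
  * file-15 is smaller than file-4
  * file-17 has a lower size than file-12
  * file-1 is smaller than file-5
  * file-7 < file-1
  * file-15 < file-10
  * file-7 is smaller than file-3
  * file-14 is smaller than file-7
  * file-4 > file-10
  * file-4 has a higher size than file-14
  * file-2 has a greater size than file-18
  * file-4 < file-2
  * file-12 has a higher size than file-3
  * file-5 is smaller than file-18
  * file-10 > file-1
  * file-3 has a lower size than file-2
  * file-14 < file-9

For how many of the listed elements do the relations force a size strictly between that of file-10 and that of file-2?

The relations place file-10 below file-2. An element lies strictly between them when it is forced above file-10 and also forced below file-2.
Above file-10: {file-4, file-3, file-12}. Below file-2: {file-14, file-7, file-9, file-1, file-15, file-5, file-4, file-18, file-3}.
Intersection: {file-4, file-3} — 2.

2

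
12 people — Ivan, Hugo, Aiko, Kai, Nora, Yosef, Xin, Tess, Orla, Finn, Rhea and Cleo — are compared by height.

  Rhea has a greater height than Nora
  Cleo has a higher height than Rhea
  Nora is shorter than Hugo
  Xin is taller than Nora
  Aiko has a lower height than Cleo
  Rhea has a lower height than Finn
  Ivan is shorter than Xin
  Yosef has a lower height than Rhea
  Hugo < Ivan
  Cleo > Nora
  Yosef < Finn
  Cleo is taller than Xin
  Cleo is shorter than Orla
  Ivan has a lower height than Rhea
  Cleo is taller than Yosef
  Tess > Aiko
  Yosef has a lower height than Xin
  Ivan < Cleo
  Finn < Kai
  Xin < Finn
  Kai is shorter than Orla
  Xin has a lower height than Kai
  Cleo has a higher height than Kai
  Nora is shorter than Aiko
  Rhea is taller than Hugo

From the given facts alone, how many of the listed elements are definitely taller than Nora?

10

The elements the relations force above Nora are Hugo, Ivan, Rhea, Aiko, Xin, Finn, Kai, Cleo, Tess, Orla — no chain reaches any other.
That is 10.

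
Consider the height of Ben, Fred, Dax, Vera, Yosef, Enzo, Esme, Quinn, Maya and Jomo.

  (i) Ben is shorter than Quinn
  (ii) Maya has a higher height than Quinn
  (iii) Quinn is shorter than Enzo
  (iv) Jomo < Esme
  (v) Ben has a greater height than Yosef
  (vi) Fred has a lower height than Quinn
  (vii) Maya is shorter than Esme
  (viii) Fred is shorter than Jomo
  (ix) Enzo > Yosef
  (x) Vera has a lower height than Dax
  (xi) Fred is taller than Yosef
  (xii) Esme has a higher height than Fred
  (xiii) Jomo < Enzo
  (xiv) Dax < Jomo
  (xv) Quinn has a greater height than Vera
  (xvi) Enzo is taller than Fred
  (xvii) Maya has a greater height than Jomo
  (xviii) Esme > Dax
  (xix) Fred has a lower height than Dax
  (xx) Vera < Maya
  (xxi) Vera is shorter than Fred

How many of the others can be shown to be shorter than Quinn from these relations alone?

The elements the relations force below Quinn are Yosef, Ben, Vera, Fred — no chain reaches any other.
That is 4.

4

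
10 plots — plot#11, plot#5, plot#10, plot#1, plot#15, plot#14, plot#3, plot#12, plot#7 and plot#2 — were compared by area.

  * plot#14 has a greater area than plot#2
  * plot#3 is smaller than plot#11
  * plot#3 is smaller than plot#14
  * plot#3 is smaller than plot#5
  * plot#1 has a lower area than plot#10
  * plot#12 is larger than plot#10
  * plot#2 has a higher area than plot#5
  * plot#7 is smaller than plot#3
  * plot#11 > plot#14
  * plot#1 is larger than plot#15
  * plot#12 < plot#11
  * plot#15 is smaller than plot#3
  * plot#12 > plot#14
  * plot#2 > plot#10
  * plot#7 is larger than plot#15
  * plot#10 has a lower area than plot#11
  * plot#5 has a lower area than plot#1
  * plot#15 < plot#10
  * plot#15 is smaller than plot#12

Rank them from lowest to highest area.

plot#15 < plot#7 < plot#3 < plot#5 < plot#1 < plot#10 < plot#2 < plot#14 < plot#12 < plot#11

Nothing is placed below plot#15, so it is least; from there plot#15 < plot#7; plot#7 < plot#3; plot#3 < plot#5; plot#5 < plot#1; plot#1 < plot#10; plot#10 < plot#2; plot#2 < plot#14; plot#14 < plot#12; plot#12 < plot#11, each given directly.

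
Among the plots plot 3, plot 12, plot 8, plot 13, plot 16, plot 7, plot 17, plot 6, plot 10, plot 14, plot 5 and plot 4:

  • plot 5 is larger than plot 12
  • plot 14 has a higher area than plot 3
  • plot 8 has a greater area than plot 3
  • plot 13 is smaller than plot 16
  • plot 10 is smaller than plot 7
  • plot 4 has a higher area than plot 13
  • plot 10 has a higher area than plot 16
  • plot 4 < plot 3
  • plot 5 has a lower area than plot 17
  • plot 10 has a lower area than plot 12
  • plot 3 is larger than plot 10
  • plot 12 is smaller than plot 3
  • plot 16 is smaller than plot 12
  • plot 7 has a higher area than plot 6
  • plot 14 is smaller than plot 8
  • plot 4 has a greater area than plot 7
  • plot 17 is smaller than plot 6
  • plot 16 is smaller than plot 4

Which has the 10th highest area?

plot 10

The consecutive relations fix a unique order: plot 13 < plot 16 < plot 10 < plot 12 < plot 5 < plot 17 < plot 6 < plot 7 < plot 4 < plot 3 < plot 14 < plot 8.
The 10th largest is plot 10.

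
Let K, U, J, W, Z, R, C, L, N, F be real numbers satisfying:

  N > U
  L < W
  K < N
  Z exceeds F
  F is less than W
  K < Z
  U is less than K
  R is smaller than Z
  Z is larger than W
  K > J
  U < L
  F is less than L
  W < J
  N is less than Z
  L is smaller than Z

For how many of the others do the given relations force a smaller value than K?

Directly below K: U, J.
One step further: W (3 so far).
One step further: F, L (5 so far).
Nothing else is reachable below K; 5 in all.

5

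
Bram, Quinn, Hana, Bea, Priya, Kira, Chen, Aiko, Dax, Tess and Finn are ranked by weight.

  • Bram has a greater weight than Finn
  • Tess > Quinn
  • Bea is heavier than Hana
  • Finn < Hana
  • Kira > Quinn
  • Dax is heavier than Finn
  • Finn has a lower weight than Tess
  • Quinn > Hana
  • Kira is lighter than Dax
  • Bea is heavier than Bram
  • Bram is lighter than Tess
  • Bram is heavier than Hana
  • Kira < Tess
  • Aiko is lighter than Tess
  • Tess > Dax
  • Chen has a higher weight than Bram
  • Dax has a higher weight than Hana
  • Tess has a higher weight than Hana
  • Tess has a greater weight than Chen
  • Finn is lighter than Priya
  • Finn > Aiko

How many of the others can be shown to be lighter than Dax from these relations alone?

The elements the relations force below Dax are Aiko, Finn, Hana, Quinn, Kira — no chain reaches any other.
That is 5.

5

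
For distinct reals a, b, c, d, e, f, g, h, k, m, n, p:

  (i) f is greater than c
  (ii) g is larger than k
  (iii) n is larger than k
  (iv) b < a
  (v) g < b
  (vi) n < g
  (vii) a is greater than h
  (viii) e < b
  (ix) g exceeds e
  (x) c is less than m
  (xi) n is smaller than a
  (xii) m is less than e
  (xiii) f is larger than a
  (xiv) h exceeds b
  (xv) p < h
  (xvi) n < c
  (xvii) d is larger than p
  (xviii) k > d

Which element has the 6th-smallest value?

Chaining the given pairs: p < d < k < n < c < m < e < g < b < h < a < f.
Counting 6 from the smallest end gives m.

m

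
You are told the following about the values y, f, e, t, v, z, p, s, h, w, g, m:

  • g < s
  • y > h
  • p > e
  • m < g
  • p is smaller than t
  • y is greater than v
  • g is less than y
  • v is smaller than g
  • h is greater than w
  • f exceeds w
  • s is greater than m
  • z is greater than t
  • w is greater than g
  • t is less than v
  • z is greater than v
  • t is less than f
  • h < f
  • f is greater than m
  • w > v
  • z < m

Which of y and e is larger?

e < p < t < v < z < m < g < w < h < y, by transitivity through p, t, v, z, m, g, w, h.
So e < y; y is the larger of the two.

y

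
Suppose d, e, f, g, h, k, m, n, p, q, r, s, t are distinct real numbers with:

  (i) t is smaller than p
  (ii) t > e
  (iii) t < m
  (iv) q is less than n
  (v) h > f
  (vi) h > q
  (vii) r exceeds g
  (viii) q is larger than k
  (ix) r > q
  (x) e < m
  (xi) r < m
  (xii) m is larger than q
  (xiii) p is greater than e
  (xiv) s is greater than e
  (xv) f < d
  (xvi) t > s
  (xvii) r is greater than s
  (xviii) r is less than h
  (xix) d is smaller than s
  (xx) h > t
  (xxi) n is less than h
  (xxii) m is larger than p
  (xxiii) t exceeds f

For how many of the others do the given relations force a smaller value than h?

The elements the relations force below h are e, f, d, s, t, g, k, q, r, n — no chain reaches any other.
That is 10.

10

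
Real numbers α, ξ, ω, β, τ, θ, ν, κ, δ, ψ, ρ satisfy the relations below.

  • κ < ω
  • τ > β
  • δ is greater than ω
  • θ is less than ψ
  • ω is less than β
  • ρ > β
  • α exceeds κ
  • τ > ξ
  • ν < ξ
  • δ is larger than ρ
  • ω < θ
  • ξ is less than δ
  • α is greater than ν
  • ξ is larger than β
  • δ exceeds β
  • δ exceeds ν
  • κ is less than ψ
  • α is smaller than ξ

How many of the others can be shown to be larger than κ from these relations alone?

From κ the given relations immediately reach α, ω, ψ.
From those, β, ξ, θ, δ — 7 in total.
From those, ρ, τ — 9 in total.
Nothing else is reachable above κ; 9 in all.

9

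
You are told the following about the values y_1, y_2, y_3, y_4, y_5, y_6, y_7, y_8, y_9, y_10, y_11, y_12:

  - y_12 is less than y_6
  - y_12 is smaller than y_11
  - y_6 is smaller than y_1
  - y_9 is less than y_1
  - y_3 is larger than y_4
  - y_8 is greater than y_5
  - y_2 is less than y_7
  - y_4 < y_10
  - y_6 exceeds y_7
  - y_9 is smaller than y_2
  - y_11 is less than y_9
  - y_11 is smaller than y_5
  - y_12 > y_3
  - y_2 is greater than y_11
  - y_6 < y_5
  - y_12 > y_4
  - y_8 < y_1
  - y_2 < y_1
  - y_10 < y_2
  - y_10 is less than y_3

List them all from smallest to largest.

Each adjacent pair is fixed by a given relation: y_4 < y_10; y_10 < y_3; y_3 < y_12; y_12 < y_11; y_11 < y_9; y_9 < y_2; y_2 < y_7; y_7 < y_6; y_6 < y_5; y_5 < y_8; y_8 < y_1. Chaining them end to end gives the full order.

y_4 < y_10 < y_3 < y_12 < y_11 < y_9 < y_2 < y_7 < y_6 < y_5 < y_8 < y_1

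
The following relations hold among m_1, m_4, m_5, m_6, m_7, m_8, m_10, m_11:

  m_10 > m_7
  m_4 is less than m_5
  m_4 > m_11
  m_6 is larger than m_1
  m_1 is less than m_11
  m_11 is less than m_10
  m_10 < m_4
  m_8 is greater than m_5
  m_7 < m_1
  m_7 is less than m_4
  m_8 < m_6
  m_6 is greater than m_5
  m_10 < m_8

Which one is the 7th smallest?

m_8

Piecing the relations together gives one ordering: m_7 < m_1 < m_11 < m_10 < m_4 < m_5 < m_8 < m_6.
Counting 7 from the smallest end gives m_8.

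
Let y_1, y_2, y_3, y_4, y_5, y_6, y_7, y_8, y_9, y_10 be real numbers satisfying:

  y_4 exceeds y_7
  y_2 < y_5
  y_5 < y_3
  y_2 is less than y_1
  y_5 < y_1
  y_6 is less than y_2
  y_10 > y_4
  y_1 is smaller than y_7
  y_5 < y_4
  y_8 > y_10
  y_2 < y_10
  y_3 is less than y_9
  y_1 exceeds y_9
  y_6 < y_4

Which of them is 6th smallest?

The consecutive relations fix a unique order: y_6 < y_2 < y_5 < y_3 < y_9 < y_1 < y_7 < y_4 < y_10 < y_8.
The 6th smallest is y_1.

y_1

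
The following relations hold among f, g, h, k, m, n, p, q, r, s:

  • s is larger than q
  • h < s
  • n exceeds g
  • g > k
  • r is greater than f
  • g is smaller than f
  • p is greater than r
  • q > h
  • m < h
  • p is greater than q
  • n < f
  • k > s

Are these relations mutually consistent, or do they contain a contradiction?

Every relation is compatible with m < h < q < s < k < g < n < f < r < p; the set is consistent.

consistent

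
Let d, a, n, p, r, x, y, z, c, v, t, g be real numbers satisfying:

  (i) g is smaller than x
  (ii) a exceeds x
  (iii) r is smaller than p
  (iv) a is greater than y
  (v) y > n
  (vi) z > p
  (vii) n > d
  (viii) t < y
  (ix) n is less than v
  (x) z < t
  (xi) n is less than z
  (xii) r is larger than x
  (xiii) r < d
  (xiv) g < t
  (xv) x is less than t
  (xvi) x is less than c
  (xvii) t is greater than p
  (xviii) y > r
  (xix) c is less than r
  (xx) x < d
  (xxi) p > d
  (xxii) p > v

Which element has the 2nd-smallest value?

x

Piecing the relations together gives one ordering: g < x < c < r < d < n < v < p < z < t < y < a.
The 2nd smallest is x.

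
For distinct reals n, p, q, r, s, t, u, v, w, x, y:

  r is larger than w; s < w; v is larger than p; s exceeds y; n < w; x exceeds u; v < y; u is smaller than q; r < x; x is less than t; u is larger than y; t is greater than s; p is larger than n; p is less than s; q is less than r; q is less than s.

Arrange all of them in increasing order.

n < p < v < y < u < q < s < w < r < x < t

Each adjacent pair is fixed by a given relation: n < p; p < v; v < y; y < u; u < q; q < s; s < w; w < r; r < x; x < t. Chaining them end to end gives the full order.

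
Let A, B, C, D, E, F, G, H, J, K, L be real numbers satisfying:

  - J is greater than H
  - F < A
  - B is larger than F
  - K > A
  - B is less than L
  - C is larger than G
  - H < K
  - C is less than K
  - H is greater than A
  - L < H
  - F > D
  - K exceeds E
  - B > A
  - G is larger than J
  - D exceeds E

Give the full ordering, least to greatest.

Nothing is placed below E, so it is least; from there E < D; D < F; F < A; A < B; B < L; L < H; H < J; J < G; G < C; C < K, each given directly.

E < D < F < A < B < L < H < J < G < C < K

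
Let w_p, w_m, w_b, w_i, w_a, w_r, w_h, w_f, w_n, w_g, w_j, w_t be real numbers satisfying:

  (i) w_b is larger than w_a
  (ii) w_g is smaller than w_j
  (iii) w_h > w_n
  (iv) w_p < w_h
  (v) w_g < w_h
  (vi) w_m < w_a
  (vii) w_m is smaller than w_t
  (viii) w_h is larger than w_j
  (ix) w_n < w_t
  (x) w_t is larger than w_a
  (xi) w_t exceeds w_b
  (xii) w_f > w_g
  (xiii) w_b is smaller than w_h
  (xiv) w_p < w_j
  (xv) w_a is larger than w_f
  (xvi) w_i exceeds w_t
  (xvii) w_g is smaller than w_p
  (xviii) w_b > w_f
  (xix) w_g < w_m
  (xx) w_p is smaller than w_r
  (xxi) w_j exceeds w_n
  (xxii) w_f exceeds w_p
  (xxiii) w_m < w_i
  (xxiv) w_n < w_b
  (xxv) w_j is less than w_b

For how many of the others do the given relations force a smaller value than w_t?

8

The elements the relations force below w_t are w_g, w_n, w_m, w_p, w_f, w_j, w_a, w_b — no chain reaches any other.
That is 8.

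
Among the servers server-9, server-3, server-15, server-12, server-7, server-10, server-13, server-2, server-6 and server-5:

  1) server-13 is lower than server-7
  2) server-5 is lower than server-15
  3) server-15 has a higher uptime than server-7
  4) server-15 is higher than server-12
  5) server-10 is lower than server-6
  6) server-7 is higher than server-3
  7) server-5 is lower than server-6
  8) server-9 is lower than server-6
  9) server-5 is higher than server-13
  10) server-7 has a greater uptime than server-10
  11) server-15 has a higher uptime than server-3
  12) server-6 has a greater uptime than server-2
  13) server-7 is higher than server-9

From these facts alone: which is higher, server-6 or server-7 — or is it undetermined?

Following every chain through server-7: above server-7 we get server-15; below server-7 we get server-13, server-10, server-3, server-9.
server-6 is not reached, and no chain runs the other way from server-6 to server-7.
So the given relations leave the order of server-7 and server-6 undetermined.

undetermined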